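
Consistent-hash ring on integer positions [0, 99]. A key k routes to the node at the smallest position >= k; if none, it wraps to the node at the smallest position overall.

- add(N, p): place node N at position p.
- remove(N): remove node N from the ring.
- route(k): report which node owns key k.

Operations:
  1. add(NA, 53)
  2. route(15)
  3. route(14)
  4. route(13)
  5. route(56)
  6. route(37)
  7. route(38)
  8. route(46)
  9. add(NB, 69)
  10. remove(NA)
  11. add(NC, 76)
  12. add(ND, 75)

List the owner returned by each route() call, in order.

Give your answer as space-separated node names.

Answer: NA NA NA NA NA NA NA

Derivation:
Op 1: add NA@53 -> ring=[53:NA]
Op 2: route key 15: smallest pos >= 15 is 53 -> NA
Op 3: route key 14: smallest pos >= 14 is 53 -> NA
Op 4: route key 13: smallest pos >= 13 is 53 -> NA
Op 5: route key 56: none >= 56, wrap to smallest pos 53 -> NA
Op 6: route key 37: smallest pos >= 37 is 53 -> NA
Op 7: route key 38: smallest pos >= 38 is 53 -> NA
Op 8: route key 46: smallest pos >= 46 is 53 -> NA
Op 9: add NB@69 -> ring=[53:NA,69:NB]
Op 10: remove NA -> ring=[69:NB]
Op 11: add NC@76 -> ring=[69:NB,76:NC]
Op 12: add ND@75 -> ring=[69:NB,75:ND,76:NC]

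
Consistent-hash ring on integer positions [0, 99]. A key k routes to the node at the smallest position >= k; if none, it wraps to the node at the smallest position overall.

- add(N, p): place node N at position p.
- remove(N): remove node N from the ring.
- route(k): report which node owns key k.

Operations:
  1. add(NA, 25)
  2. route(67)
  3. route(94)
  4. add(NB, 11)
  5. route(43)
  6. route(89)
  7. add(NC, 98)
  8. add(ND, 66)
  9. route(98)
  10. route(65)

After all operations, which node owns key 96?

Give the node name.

Answer: NC

Derivation:
Op 1: add NA@25 -> ring=[25:NA]
Op 2: route key 67: none >= 67, wrap to smallest pos 25 -> NA
Op 3: route key 94: none >= 94, wrap to smallest pos 25 -> NA
Op 4: add NB@11 -> ring=[11:NB,25:NA]
Op 5: route key 43: none >= 43, wrap to smallest pos 11 -> NB
Op 6: route key 89: none >= 89, wrap to smallest pos 11 -> NB
Op 7: add NC@98 -> ring=[11:NB,25:NA,98:NC]
Op 8: add ND@66 -> ring=[11:NB,25:NA,66:ND,98:NC]
Op 9: route key 98: smallest pos >= 98 is 98 -> NC
Op 10: route key 65: smallest pos >= 65 is 66 -> ND
Final route key 96: smallest pos >= 96 is 98 -> NC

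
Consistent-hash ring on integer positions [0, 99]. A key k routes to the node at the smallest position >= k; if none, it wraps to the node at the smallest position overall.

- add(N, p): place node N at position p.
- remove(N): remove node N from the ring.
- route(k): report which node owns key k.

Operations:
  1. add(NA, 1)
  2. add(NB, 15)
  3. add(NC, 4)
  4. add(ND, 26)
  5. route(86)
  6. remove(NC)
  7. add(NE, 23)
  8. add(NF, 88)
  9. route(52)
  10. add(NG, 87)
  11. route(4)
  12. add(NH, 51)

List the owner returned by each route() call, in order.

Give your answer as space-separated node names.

Answer: NA NF NB

Derivation:
Op 1: add NA@1 -> ring=[1:NA]
Op 2: add NB@15 -> ring=[1:NA,15:NB]
Op 3: add NC@4 -> ring=[1:NA,4:NC,15:NB]
Op 4: add ND@26 -> ring=[1:NA,4:NC,15:NB,26:ND]
Op 5: route key 86: none >= 86, wrap to smallest pos 1 -> NA
Op 6: remove NC -> ring=[1:NA,15:NB,26:ND]
Op 7: add NE@23 -> ring=[1:NA,15:NB,23:NE,26:ND]
Op 8: add NF@88 -> ring=[1:NA,15:NB,23:NE,26:ND,88:NF]
Op 9: route key 52: smallest pos >= 52 is 88 -> NF
Op 10: add NG@87 -> ring=[1:NA,15:NB,23:NE,26:ND,87:NG,88:NF]
Op 11: route key 4: smallest pos >= 4 is 15 -> NB
Op 12: add NH@51 -> ring=[1:NA,15:NB,23:NE,26:ND,51:NH,87:NG,88:NF]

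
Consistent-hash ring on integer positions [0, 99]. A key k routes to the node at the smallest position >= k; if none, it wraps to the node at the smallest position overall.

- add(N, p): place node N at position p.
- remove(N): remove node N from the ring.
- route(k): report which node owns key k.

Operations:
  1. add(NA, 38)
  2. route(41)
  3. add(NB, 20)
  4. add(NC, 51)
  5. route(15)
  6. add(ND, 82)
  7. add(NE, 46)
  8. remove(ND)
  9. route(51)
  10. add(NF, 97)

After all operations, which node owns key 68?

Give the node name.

Op 1: add NA@38 -> ring=[38:NA]
Op 2: route key 41: none >= 41, wrap to smallest pos 38 -> NA
Op 3: add NB@20 -> ring=[20:NB,38:NA]
Op 4: add NC@51 -> ring=[20:NB,38:NA,51:NC]
Op 5: route key 15: smallest pos >= 15 is 20 -> NB
Op 6: add ND@82 -> ring=[20:NB,38:NA,51:NC,82:ND]
Op 7: add NE@46 -> ring=[20:NB,38:NA,46:NE,51:NC,82:ND]
Op 8: remove ND -> ring=[20:NB,38:NA,46:NE,51:NC]
Op 9: route key 51: smallest pos >= 51 is 51 -> NC
Op 10: add NF@97 -> ring=[20:NB,38:NA,46:NE,51:NC,97:NF]
Final route key 68: smallest pos >= 68 is 97 -> NF

Answer: NF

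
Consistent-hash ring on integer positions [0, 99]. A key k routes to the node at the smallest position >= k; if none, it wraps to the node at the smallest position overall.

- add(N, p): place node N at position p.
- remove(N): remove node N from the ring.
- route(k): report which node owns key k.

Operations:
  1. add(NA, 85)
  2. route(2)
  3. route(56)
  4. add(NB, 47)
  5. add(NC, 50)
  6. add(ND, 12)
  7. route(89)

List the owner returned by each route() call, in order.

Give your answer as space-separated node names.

Answer: NA NA ND

Derivation:
Op 1: add NA@85 -> ring=[85:NA]
Op 2: route key 2: smallest pos >= 2 is 85 -> NA
Op 3: route key 56: smallest pos >= 56 is 85 -> NA
Op 4: add NB@47 -> ring=[47:NB,85:NA]
Op 5: add NC@50 -> ring=[47:NB,50:NC,85:NA]
Op 6: add ND@12 -> ring=[12:ND,47:NB,50:NC,85:NA]
Op 7: route key 89: none >= 89, wrap to smallest pos 12 -> ND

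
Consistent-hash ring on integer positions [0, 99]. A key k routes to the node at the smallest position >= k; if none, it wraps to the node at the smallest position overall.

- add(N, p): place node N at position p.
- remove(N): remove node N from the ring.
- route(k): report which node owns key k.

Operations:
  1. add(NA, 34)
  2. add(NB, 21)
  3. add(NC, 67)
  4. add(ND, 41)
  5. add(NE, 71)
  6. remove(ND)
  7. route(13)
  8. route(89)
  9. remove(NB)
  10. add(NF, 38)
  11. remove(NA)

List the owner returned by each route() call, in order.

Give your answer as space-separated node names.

Op 1: add NA@34 -> ring=[34:NA]
Op 2: add NB@21 -> ring=[21:NB,34:NA]
Op 3: add NC@67 -> ring=[21:NB,34:NA,67:NC]
Op 4: add ND@41 -> ring=[21:NB,34:NA,41:ND,67:NC]
Op 5: add NE@71 -> ring=[21:NB,34:NA,41:ND,67:NC,71:NE]
Op 6: remove ND -> ring=[21:NB,34:NA,67:NC,71:NE]
Op 7: route key 13: smallest pos >= 13 is 21 -> NB
Op 8: route key 89: none >= 89, wrap to smallest pos 21 -> NB
Op 9: remove NB -> ring=[34:NA,67:NC,71:NE]
Op 10: add NF@38 -> ring=[34:NA,38:NF,67:NC,71:NE]
Op 11: remove NA -> ring=[38:NF,67:NC,71:NE]

Answer: NB NB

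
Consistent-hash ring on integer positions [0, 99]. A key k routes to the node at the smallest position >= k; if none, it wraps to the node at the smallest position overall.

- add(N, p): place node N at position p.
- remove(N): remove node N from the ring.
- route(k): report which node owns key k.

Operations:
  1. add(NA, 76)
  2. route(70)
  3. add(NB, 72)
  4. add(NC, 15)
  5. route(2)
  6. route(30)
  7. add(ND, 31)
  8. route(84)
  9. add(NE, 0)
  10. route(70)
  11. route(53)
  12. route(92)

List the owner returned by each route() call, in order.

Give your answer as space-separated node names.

Op 1: add NA@76 -> ring=[76:NA]
Op 2: route key 70: smallest pos >= 70 is 76 -> NA
Op 3: add NB@72 -> ring=[72:NB,76:NA]
Op 4: add NC@15 -> ring=[15:NC,72:NB,76:NA]
Op 5: route key 2: smallest pos >= 2 is 15 -> NC
Op 6: route key 30: smallest pos >= 30 is 72 -> NB
Op 7: add ND@31 -> ring=[15:NC,31:ND,72:NB,76:NA]
Op 8: route key 84: none >= 84, wrap to smallest pos 15 -> NC
Op 9: add NE@0 -> ring=[0:NE,15:NC,31:ND,72:NB,76:NA]
Op 10: route key 70: smallest pos >= 70 is 72 -> NB
Op 11: route key 53: smallest pos >= 53 is 72 -> NB
Op 12: route key 92: none >= 92, wrap to smallest pos 0 -> NE

Answer: NA NC NB NC NB NB NE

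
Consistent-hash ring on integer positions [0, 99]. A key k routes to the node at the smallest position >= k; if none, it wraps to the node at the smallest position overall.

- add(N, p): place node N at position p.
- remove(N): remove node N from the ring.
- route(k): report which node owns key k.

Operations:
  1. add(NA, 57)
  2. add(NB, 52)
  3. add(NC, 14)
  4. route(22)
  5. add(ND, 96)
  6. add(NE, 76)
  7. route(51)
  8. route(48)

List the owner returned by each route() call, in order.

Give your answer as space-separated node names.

Op 1: add NA@57 -> ring=[57:NA]
Op 2: add NB@52 -> ring=[52:NB,57:NA]
Op 3: add NC@14 -> ring=[14:NC,52:NB,57:NA]
Op 4: route key 22: smallest pos >= 22 is 52 -> NB
Op 5: add ND@96 -> ring=[14:NC,52:NB,57:NA,96:ND]
Op 6: add NE@76 -> ring=[14:NC,52:NB,57:NA,76:NE,96:ND]
Op 7: route key 51: smallest pos >= 51 is 52 -> NB
Op 8: route key 48: smallest pos >= 48 is 52 -> NB

Answer: NB NB NB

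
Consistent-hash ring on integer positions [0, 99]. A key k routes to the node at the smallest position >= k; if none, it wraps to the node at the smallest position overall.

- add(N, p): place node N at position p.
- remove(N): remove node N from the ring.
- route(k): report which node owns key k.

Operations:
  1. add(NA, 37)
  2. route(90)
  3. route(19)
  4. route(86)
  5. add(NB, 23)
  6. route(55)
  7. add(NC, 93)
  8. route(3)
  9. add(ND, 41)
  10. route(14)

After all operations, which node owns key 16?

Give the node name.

Op 1: add NA@37 -> ring=[37:NA]
Op 2: route key 90: none >= 90, wrap to smallest pos 37 -> NA
Op 3: route key 19: smallest pos >= 19 is 37 -> NA
Op 4: route key 86: none >= 86, wrap to smallest pos 37 -> NA
Op 5: add NB@23 -> ring=[23:NB,37:NA]
Op 6: route key 55: none >= 55, wrap to smallest pos 23 -> NB
Op 7: add NC@93 -> ring=[23:NB,37:NA,93:NC]
Op 8: route key 3: smallest pos >= 3 is 23 -> NB
Op 9: add ND@41 -> ring=[23:NB,37:NA,41:ND,93:NC]
Op 10: route key 14: smallest pos >= 14 is 23 -> NB
Final route key 16: smallest pos >= 16 is 23 -> NB

Answer: NB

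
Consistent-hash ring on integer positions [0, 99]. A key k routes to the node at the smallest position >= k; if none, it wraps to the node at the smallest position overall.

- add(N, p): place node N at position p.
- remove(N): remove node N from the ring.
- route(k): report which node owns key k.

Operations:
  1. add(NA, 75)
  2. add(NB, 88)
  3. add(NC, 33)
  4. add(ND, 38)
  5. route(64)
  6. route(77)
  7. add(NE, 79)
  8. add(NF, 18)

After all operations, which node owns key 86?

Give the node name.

Answer: NB

Derivation:
Op 1: add NA@75 -> ring=[75:NA]
Op 2: add NB@88 -> ring=[75:NA,88:NB]
Op 3: add NC@33 -> ring=[33:NC,75:NA,88:NB]
Op 4: add ND@38 -> ring=[33:NC,38:ND,75:NA,88:NB]
Op 5: route key 64: smallest pos >= 64 is 75 -> NA
Op 6: route key 77: smallest pos >= 77 is 88 -> NB
Op 7: add NE@79 -> ring=[33:NC,38:ND,75:NA,79:NE,88:NB]
Op 8: add NF@18 -> ring=[18:NF,33:NC,38:ND,75:NA,79:NE,88:NB]
Final route key 86: smallest pos >= 86 is 88 -> NB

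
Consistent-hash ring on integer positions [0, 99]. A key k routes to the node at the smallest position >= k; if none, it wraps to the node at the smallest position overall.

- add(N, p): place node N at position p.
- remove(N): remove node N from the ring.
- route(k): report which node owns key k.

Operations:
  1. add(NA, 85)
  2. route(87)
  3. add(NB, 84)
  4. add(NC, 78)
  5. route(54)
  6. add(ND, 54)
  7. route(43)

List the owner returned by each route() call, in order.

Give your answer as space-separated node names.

Answer: NA NC ND

Derivation:
Op 1: add NA@85 -> ring=[85:NA]
Op 2: route key 87: none >= 87, wrap to smallest pos 85 -> NA
Op 3: add NB@84 -> ring=[84:NB,85:NA]
Op 4: add NC@78 -> ring=[78:NC,84:NB,85:NA]
Op 5: route key 54: smallest pos >= 54 is 78 -> NC
Op 6: add ND@54 -> ring=[54:ND,78:NC,84:NB,85:NA]
Op 7: route key 43: smallest pos >= 43 is 54 -> ND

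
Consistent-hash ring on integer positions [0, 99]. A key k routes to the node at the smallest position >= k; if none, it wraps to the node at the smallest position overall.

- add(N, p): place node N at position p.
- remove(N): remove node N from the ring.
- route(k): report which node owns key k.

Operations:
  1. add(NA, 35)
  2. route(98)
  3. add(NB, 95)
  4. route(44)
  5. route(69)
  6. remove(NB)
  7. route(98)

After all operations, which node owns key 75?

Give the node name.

Op 1: add NA@35 -> ring=[35:NA]
Op 2: route key 98: none >= 98, wrap to smallest pos 35 -> NA
Op 3: add NB@95 -> ring=[35:NA,95:NB]
Op 4: route key 44: smallest pos >= 44 is 95 -> NB
Op 5: route key 69: smallest pos >= 69 is 95 -> NB
Op 6: remove NB -> ring=[35:NA]
Op 7: route key 98: none >= 98, wrap to smallest pos 35 -> NA
Final route key 75: none >= 75, wrap to smallest pos 35 -> NA

Answer: NA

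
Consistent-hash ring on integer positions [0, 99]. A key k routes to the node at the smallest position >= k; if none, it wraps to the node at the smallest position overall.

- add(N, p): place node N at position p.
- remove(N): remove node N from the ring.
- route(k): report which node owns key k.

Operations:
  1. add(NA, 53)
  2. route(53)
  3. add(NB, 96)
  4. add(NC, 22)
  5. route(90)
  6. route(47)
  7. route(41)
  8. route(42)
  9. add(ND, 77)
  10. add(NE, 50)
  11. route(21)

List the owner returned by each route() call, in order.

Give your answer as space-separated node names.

Op 1: add NA@53 -> ring=[53:NA]
Op 2: route key 53: smallest pos >= 53 is 53 -> NA
Op 3: add NB@96 -> ring=[53:NA,96:NB]
Op 4: add NC@22 -> ring=[22:NC,53:NA,96:NB]
Op 5: route key 90: smallest pos >= 90 is 96 -> NB
Op 6: route key 47: smallest pos >= 47 is 53 -> NA
Op 7: route key 41: smallest pos >= 41 is 53 -> NA
Op 8: route key 42: smallest pos >= 42 is 53 -> NA
Op 9: add ND@77 -> ring=[22:NC,53:NA,77:ND,96:NB]
Op 10: add NE@50 -> ring=[22:NC,50:NE,53:NA,77:ND,96:NB]
Op 11: route key 21: smallest pos >= 21 is 22 -> NC

Answer: NA NB NA NA NA NC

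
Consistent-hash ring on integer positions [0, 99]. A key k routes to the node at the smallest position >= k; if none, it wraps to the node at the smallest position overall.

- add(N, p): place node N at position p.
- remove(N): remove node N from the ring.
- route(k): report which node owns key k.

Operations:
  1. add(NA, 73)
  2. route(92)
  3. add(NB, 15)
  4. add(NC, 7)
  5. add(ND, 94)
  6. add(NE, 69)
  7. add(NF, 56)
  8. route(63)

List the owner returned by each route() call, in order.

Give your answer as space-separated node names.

Op 1: add NA@73 -> ring=[73:NA]
Op 2: route key 92: none >= 92, wrap to smallest pos 73 -> NA
Op 3: add NB@15 -> ring=[15:NB,73:NA]
Op 4: add NC@7 -> ring=[7:NC,15:NB,73:NA]
Op 5: add ND@94 -> ring=[7:NC,15:NB,73:NA,94:ND]
Op 6: add NE@69 -> ring=[7:NC,15:NB,69:NE,73:NA,94:ND]
Op 7: add NF@56 -> ring=[7:NC,15:NB,56:NF,69:NE,73:NA,94:ND]
Op 8: route key 63: smallest pos >= 63 is 69 -> NE

Answer: NA NE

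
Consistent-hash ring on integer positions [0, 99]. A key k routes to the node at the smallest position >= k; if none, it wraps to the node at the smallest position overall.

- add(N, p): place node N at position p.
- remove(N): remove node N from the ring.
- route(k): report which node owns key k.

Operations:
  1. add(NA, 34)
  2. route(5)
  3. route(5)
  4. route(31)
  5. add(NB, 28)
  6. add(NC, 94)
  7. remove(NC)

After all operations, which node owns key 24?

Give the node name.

Answer: NB

Derivation:
Op 1: add NA@34 -> ring=[34:NA]
Op 2: route key 5: smallest pos >= 5 is 34 -> NA
Op 3: route key 5: smallest pos >= 5 is 34 -> NA
Op 4: route key 31: smallest pos >= 31 is 34 -> NA
Op 5: add NB@28 -> ring=[28:NB,34:NA]
Op 6: add NC@94 -> ring=[28:NB,34:NA,94:NC]
Op 7: remove NC -> ring=[28:NB,34:NA]
Final route key 24: smallest pos >= 24 is 28 -> NB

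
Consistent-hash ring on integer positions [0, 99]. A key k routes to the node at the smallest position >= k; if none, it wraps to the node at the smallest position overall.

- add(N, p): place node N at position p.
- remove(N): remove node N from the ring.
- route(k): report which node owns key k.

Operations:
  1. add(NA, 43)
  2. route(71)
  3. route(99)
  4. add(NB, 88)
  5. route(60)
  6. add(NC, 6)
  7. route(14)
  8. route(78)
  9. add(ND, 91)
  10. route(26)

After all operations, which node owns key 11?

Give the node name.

Answer: NA

Derivation:
Op 1: add NA@43 -> ring=[43:NA]
Op 2: route key 71: none >= 71, wrap to smallest pos 43 -> NA
Op 3: route key 99: none >= 99, wrap to smallest pos 43 -> NA
Op 4: add NB@88 -> ring=[43:NA,88:NB]
Op 5: route key 60: smallest pos >= 60 is 88 -> NB
Op 6: add NC@6 -> ring=[6:NC,43:NA,88:NB]
Op 7: route key 14: smallest pos >= 14 is 43 -> NA
Op 8: route key 78: smallest pos >= 78 is 88 -> NB
Op 9: add ND@91 -> ring=[6:NC,43:NA,88:NB,91:ND]
Op 10: route key 26: smallest pos >= 26 is 43 -> NA
Final route key 11: smallest pos >= 11 is 43 -> NA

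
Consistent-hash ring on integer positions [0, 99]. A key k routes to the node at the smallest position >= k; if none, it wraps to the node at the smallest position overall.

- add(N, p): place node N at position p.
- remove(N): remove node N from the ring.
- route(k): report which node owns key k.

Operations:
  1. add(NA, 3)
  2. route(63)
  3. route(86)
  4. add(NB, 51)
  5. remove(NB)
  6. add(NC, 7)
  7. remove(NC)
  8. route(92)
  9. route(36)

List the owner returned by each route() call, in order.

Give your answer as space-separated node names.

Answer: NA NA NA NA

Derivation:
Op 1: add NA@3 -> ring=[3:NA]
Op 2: route key 63: none >= 63, wrap to smallest pos 3 -> NA
Op 3: route key 86: none >= 86, wrap to smallest pos 3 -> NA
Op 4: add NB@51 -> ring=[3:NA,51:NB]
Op 5: remove NB -> ring=[3:NA]
Op 6: add NC@7 -> ring=[3:NA,7:NC]
Op 7: remove NC -> ring=[3:NA]
Op 8: route key 92: none >= 92, wrap to smallest pos 3 -> NA
Op 9: route key 36: none >= 36, wrap to smallest pos 3 -> NA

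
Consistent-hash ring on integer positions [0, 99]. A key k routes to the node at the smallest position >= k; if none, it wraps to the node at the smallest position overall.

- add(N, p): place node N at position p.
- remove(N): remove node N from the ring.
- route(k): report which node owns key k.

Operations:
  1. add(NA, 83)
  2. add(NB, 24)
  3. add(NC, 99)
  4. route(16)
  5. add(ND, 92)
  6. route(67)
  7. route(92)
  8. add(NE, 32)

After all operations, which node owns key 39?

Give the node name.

Op 1: add NA@83 -> ring=[83:NA]
Op 2: add NB@24 -> ring=[24:NB,83:NA]
Op 3: add NC@99 -> ring=[24:NB,83:NA,99:NC]
Op 4: route key 16: smallest pos >= 16 is 24 -> NB
Op 5: add ND@92 -> ring=[24:NB,83:NA,92:ND,99:NC]
Op 6: route key 67: smallest pos >= 67 is 83 -> NA
Op 7: route key 92: smallest pos >= 92 is 92 -> ND
Op 8: add NE@32 -> ring=[24:NB,32:NE,83:NA,92:ND,99:NC]
Final route key 39: smallest pos >= 39 is 83 -> NA

Answer: NA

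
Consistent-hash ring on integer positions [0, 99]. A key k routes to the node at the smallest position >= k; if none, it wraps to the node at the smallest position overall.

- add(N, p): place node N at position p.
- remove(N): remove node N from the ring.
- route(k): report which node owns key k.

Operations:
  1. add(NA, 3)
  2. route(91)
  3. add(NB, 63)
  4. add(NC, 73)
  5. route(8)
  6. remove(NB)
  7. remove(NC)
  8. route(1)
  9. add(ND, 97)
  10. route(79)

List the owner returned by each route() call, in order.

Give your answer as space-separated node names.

Op 1: add NA@3 -> ring=[3:NA]
Op 2: route key 91: none >= 91, wrap to smallest pos 3 -> NA
Op 3: add NB@63 -> ring=[3:NA,63:NB]
Op 4: add NC@73 -> ring=[3:NA,63:NB,73:NC]
Op 5: route key 8: smallest pos >= 8 is 63 -> NB
Op 6: remove NB -> ring=[3:NA,73:NC]
Op 7: remove NC -> ring=[3:NA]
Op 8: route key 1: smallest pos >= 1 is 3 -> NA
Op 9: add ND@97 -> ring=[3:NA,97:ND]
Op 10: route key 79: smallest pos >= 79 is 97 -> ND

Answer: NA NB NA ND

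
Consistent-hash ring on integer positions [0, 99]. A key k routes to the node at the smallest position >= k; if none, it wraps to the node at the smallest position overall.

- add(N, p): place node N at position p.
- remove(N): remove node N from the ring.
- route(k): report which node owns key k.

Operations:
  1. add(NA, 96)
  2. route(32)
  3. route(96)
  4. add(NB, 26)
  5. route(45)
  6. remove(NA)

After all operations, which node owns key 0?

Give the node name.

Op 1: add NA@96 -> ring=[96:NA]
Op 2: route key 32: smallest pos >= 32 is 96 -> NA
Op 3: route key 96: smallest pos >= 96 is 96 -> NA
Op 4: add NB@26 -> ring=[26:NB,96:NA]
Op 5: route key 45: smallest pos >= 45 is 96 -> NA
Op 6: remove NA -> ring=[26:NB]
Final route key 0: smallest pos >= 0 is 26 -> NB

Answer: NB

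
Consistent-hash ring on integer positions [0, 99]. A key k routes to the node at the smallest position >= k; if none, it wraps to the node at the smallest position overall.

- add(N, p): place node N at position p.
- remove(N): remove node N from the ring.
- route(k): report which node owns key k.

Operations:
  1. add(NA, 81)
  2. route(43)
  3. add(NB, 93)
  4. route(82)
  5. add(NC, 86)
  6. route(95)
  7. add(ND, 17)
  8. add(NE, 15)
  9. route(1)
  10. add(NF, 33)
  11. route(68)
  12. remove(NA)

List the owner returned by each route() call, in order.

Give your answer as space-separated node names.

Answer: NA NB NA NE NA

Derivation:
Op 1: add NA@81 -> ring=[81:NA]
Op 2: route key 43: smallest pos >= 43 is 81 -> NA
Op 3: add NB@93 -> ring=[81:NA,93:NB]
Op 4: route key 82: smallest pos >= 82 is 93 -> NB
Op 5: add NC@86 -> ring=[81:NA,86:NC,93:NB]
Op 6: route key 95: none >= 95, wrap to smallest pos 81 -> NA
Op 7: add ND@17 -> ring=[17:ND,81:NA,86:NC,93:NB]
Op 8: add NE@15 -> ring=[15:NE,17:ND,81:NA,86:NC,93:NB]
Op 9: route key 1: smallest pos >= 1 is 15 -> NE
Op 10: add NF@33 -> ring=[15:NE,17:ND,33:NF,81:NA,86:NC,93:NB]
Op 11: route key 68: smallest pos >= 68 is 81 -> NA
Op 12: remove NA -> ring=[15:NE,17:ND,33:NF,86:NC,93:NB]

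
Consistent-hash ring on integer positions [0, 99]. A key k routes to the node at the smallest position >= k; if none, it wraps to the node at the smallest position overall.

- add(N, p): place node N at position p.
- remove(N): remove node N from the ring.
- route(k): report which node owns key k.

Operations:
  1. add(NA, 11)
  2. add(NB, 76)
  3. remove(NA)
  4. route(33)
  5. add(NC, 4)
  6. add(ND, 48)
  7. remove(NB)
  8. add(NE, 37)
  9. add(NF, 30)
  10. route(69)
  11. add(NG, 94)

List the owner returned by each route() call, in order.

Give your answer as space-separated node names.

Answer: NB NC

Derivation:
Op 1: add NA@11 -> ring=[11:NA]
Op 2: add NB@76 -> ring=[11:NA,76:NB]
Op 3: remove NA -> ring=[76:NB]
Op 4: route key 33: smallest pos >= 33 is 76 -> NB
Op 5: add NC@4 -> ring=[4:NC,76:NB]
Op 6: add ND@48 -> ring=[4:NC,48:ND,76:NB]
Op 7: remove NB -> ring=[4:NC,48:ND]
Op 8: add NE@37 -> ring=[4:NC,37:NE,48:ND]
Op 9: add NF@30 -> ring=[4:NC,30:NF,37:NE,48:ND]
Op 10: route key 69: none >= 69, wrap to smallest pos 4 -> NC
Op 11: add NG@94 -> ring=[4:NC,30:NF,37:NE,48:ND,94:NG]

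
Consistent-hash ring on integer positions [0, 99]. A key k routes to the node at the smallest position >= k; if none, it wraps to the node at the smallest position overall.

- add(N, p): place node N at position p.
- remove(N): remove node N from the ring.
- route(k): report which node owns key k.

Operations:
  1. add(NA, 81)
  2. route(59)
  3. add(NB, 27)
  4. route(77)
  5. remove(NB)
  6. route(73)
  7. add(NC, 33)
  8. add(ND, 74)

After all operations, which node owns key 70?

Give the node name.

Answer: ND

Derivation:
Op 1: add NA@81 -> ring=[81:NA]
Op 2: route key 59: smallest pos >= 59 is 81 -> NA
Op 3: add NB@27 -> ring=[27:NB,81:NA]
Op 4: route key 77: smallest pos >= 77 is 81 -> NA
Op 5: remove NB -> ring=[81:NA]
Op 6: route key 73: smallest pos >= 73 is 81 -> NA
Op 7: add NC@33 -> ring=[33:NC,81:NA]
Op 8: add ND@74 -> ring=[33:NC,74:ND,81:NA]
Final route key 70: smallest pos >= 70 is 74 -> ND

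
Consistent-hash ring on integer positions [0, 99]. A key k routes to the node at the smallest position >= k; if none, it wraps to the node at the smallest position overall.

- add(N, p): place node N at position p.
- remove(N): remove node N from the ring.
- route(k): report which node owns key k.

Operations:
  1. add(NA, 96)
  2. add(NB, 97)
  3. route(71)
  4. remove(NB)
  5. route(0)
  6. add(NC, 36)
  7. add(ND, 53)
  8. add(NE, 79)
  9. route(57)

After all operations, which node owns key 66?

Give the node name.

Answer: NE

Derivation:
Op 1: add NA@96 -> ring=[96:NA]
Op 2: add NB@97 -> ring=[96:NA,97:NB]
Op 3: route key 71: smallest pos >= 71 is 96 -> NA
Op 4: remove NB -> ring=[96:NA]
Op 5: route key 0: smallest pos >= 0 is 96 -> NA
Op 6: add NC@36 -> ring=[36:NC,96:NA]
Op 7: add ND@53 -> ring=[36:NC,53:ND,96:NA]
Op 8: add NE@79 -> ring=[36:NC,53:ND,79:NE,96:NA]
Op 9: route key 57: smallest pos >= 57 is 79 -> NE
Final route key 66: smallest pos >= 66 is 79 -> NE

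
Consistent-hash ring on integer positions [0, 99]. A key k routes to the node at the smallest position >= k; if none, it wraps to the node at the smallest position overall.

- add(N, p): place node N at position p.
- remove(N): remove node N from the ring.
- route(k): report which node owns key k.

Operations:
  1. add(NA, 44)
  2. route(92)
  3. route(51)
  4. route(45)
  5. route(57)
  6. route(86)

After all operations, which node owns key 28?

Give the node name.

Op 1: add NA@44 -> ring=[44:NA]
Op 2: route key 92: none >= 92, wrap to smallest pos 44 -> NA
Op 3: route key 51: none >= 51, wrap to smallest pos 44 -> NA
Op 4: route key 45: none >= 45, wrap to smallest pos 44 -> NA
Op 5: route key 57: none >= 57, wrap to smallest pos 44 -> NA
Op 6: route key 86: none >= 86, wrap to smallest pos 44 -> NA
Final route key 28: smallest pos >= 28 is 44 -> NA

Answer: NA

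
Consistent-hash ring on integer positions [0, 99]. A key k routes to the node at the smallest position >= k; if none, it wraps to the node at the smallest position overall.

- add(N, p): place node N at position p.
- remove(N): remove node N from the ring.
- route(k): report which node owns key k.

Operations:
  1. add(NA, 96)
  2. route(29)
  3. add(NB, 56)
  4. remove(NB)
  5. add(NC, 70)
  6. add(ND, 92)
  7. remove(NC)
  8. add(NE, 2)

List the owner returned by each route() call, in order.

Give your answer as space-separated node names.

Op 1: add NA@96 -> ring=[96:NA]
Op 2: route key 29: smallest pos >= 29 is 96 -> NA
Op 3: add NB@56 -> ring=[56:NB,96:NA]
Op 4: remove NB -> ring=[96:NA]
Op 5: add NC@70 -> ring=[70:NC,96:NA]
Op 6: add ND@92 -> ring=[70:NC,92:ND,96:NA]
Op 7: remove NC -> ring=[92:ND,96:NA]
Op 8: add NE@2 -> ring=[2:NE,92:ND,96:NA]

Answer: NA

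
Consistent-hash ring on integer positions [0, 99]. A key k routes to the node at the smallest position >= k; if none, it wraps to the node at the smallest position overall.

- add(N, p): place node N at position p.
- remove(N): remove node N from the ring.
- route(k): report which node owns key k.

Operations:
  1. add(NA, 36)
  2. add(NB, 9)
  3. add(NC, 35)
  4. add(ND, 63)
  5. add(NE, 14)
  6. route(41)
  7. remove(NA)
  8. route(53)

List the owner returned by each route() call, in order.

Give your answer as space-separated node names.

Op 1: add NA@36 -> ring=[36:NA]
Op 2: add NB@9 -> ring=[9:NB,36:NA]
Op 3: add NC@35 -> ring=[9:NB,35:NC,36:NA]
Op 4: add ND@63 -> ring=[9:NB,35:NC,36:NA,63:ND]
Op 5: add NE@14 -> ring=[9:NB,14:NE,35:NC,36:NA,63:ND]
Op 6: route key 41: smallest pos >= 41 is 63 -> ND
Op 7: remove NA -> ring=[9:NB,14:NE,35:NC,63:ND]
Op 8: route key 53: smallest pos >= 53 is 63 -> ND

Answer: ND ND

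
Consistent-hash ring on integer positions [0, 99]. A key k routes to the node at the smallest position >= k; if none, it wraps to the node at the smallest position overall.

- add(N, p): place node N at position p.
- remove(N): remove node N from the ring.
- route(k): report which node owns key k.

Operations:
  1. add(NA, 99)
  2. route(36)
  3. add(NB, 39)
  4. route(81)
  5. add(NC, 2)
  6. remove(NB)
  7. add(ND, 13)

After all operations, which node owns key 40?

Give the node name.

Answer: NA

Derivation:
Op 1: add NA@99 -> ring=[99:NA]
Op 2: route key 36: smallest pos >= 36 is 99 -> NA
Op 3: add NB@39 -> ring=[39:NB,99:NA]
Op 4: route key 81: smallest pos >= 81 is 99 -> NA
Op 5: add NC@2 -> ring=[2:NC,39:NB,99:NA]
Op 6: remove NB -> ring=[2:NC,99:NA]
Op 7: add ND@13 -> ring=[2:NC,13:ND,99:NA]
Final route key 40: smallest pos >= 40 is 99 -> NA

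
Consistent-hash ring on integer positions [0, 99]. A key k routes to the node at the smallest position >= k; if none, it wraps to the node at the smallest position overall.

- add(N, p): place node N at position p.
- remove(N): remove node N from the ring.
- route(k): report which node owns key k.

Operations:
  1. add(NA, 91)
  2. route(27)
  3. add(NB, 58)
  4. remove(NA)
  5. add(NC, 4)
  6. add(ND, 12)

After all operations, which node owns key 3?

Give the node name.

Op 1: add NA@91 -> ring=[91:NA]
Op 2: route key 27: smallest pos >= 27 is 91 -> NA
Op 3: add NB@58 -> ring=[58:NB,91:NA]
Op 4: remove NA -> ring=[58:NB]
Op 5: add NC@4 -> ring=[4:NC,58:NB]
Op 6: add ND@12 -> ring=[4:NC,12:ND,58:NB]
Final route key 3: smallest pos >= 3 is 4 -> NC

Answer: NC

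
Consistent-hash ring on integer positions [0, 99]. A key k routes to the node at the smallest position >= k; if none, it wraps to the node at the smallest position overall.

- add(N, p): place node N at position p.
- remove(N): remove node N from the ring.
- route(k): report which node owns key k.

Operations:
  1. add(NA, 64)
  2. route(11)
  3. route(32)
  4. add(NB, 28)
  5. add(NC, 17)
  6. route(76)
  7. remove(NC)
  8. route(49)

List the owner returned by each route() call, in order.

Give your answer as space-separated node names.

Op 1: add NA@64 -> ring=[64:NA]
Op 2: route key 11: smallest pos >= 11 is 64 -> NA
Op 3: route key 32: smallest pos >= 32 is 64 -> NA
Op 4: add NB@28 -> ring=[28:NB,64:NA]
Op 5: add NC@17 -> ring=[17:NC,28:NB,64:NA]
Op 6: route key 76: none >= 76, wrap to smallest pos 17 -> NC
Op 7: remove NC -> ring=[28:NB,64:NA]
Op 8: route key 49: smallest pos >= 49 is 64 -> NA

Answer: NA NA NC NA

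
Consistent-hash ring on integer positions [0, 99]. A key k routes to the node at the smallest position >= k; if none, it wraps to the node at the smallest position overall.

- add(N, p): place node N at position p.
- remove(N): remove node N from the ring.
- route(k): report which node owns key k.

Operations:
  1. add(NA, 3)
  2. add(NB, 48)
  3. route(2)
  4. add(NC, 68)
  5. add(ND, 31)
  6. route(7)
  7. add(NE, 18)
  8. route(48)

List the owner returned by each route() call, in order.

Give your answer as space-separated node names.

Op 1: add NA@3 -> ring=[3:NA]
Op 2: add NB@48 -> ring=[3:NA,48:NB]
Op 3: route key 2: smallest pos >= 2 is 3 -> NA
Op 4: add NC@68 -> ring=[3:NA,48:NB,68:NC]
Op 5: add ND@31 -> ring=[3:NA,31:ND,48:NB,68:NC]
Op 6: route key 7: smallest pos >= 7 is 31 -> ND
Op 7: add NE@18 -> ring=[3:NA,18:NE,31:ND,48:NB,68:NC]
Op 8: route key 48: smallest pos >= 48 is 48 -> NB

Answer: NA ND NB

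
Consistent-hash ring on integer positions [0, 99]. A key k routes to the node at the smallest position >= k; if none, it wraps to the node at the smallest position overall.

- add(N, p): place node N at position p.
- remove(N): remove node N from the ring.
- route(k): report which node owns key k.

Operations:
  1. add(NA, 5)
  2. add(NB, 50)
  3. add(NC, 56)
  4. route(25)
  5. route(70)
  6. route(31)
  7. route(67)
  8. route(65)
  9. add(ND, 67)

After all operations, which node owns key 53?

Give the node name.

Answer: NC

Derivation:
Op 1: add NA@5 -> ring=[5:NA]
Op 2: add NB@50 -> ring=[5:NA,50:NB]
Op 3: add NC@56 -> ring=[5:NA,50:NB,56:NC]
Op 4: route key 25: smallest pos >= 25 is 50 -> NB
Op 5: route key 70: none >= 70, wrap to smallest pos 5 -> NA
Op 6: route key 31: smallest pos >= 31 is 50 -> NB
Op 7: route key 67: none >= 67, wrap to smallest pos 5 -> NA
Op 8: route key 65: none >= 65, wrap to smallest pos 5 -> NA
Op 9: add ND@67 -> ring=[5:NA,50:NB,56:NC,67:ND]
Final route key 53: smallest pos >= 53 is 56 -> NC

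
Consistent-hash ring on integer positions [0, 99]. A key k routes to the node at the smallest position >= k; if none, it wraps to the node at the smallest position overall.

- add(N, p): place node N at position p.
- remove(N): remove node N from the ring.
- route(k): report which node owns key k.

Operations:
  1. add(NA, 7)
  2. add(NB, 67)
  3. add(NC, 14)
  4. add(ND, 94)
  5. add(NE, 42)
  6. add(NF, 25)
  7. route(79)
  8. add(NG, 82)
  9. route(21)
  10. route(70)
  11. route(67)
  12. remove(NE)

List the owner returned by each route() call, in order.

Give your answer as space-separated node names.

Op 1: add NA@7 -> ring=[7:NA]
Op 2: add NB@67 -> ring=[7:NA,67:NB]
Op 3: add NC@14 -> ring=[7:NA,14:NC,67:NB]
Op 4: add ND@94 -> ring=[7:NA,14:NC,67:NB,94:ND]
Op 5: add NE@42 -> ring=[7:NA,14:NC,42:NE,67:NB,94:ND]
Op 6: add NF@25 -> ring=[7:NA,14:NC,25:NF,42:NE,67:NB,94:ND]
Op 7: route key 79: smallest pos >= 79 is 94 -> ND
Op 8: add NG@82 -> ring=[7:NA,14:NC,25:NF,42:NE,67:NB,82:NG,94:ND]
Op 9: route key 21: smallest pos >= 21 is 25 -> NF
Op 10: route key 70: smallest pos >= 70 is 82 -> NG
Op 11: route key 67: smallest pos >= 67 is 67 -> NB
Op 12: remove NE -> ring=[7:NA,14:NC,25:NF,67:NB,82:NG,94:ND]

Answer: ND NF NG NB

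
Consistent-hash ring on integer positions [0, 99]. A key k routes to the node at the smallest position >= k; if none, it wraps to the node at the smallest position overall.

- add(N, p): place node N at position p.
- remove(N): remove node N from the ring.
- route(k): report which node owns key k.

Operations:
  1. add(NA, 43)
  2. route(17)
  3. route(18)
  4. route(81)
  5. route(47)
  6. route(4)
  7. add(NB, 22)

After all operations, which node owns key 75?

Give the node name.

Answer: NB

Derivation:
Op 1: add NA@43 -> ring=[43:NA]
Op 2: route key 17: smallest pos >= 17 is 43 -> NA
Op 3: route key 18: smallest pos >= 18 is 43 -> NA
Op 4: route key 81: none >= 81, wrap to smallest pos 43 -> NA
Op 5: route key 47: none >= 47, wrap to smallest pos 43 -> NA
Op 6: route key 4: smallest pos >= 4 is 43 -> NA
Op 7: add NB@22 -> ring=[22:NB,43:NA]
Final route key 75: none >= 75, wrap to smallest pos 22 -> NB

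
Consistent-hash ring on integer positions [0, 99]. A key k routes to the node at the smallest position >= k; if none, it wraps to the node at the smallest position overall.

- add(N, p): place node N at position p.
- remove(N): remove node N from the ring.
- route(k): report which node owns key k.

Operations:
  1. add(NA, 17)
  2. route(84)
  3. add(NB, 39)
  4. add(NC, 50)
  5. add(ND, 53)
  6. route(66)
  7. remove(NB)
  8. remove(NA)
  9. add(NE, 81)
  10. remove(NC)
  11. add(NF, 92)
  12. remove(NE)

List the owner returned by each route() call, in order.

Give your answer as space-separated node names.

Op 1: add NA@17 -> ring=[17:NA]
Op 2: route key 84: none >= 84, wrap to smallest pos 17 -> NA
Op 3: add NB@39 -> ring=[17:NA,39:NB]
Op 4: add NC@50 -> ring=[17:NA,39:NB,50:NC]
Op 5: add ND@53 -> ring=[17:NA,39:NB,50:NC,53:ND]
Op 6: route key 66: none >= 66, wrap to smallest pos 17 -> NA
Op 7: remove NB -> ring=[17:NA,50:NC,53:ND]
Op 8: remove NA -> ring=[50:NC,53:ND]
Op 9: add NE@81 -> ring=[50:NC,53:ND,81:NE]
Op 10: remove NC -> ring=[53:ND,81:NE]
Op 11: add NF@92 -> ring=[53:ND,81:NE,92:NF]
Op 12: remove NE -> ring=[53:ND,92:NF]

Answer: NA NA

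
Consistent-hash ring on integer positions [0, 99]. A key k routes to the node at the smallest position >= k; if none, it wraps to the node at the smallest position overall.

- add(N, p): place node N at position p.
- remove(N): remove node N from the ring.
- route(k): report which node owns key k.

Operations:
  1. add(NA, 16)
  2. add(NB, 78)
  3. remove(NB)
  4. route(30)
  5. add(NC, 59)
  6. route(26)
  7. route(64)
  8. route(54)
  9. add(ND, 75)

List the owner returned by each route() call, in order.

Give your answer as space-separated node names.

Op 1: add NA@16 -> ring=[16:NA]
Op 2: add NB@78 -> ring=[16:NA,78:NB]
Op 3: remove NB -> ring=[16:NA]
Op 4: route key 30: none >= 30, wrap to smallest pos 16 -> NA
Op 5: add NC@59 -> ring=[16:NA,59:NC]
Op 6: route key 26: smallest pos >= 26 is 59 -> NC
Op 7: route key 64: none >= 64, wrap to smallest pos 16 -> NA
Op 8: route key 54: smallest pos >= 54 is 59 -> NC
Op 9: add ND@75 -> ring=[16:NA,59:NC,75:ND]

Answer: NA NC NA NC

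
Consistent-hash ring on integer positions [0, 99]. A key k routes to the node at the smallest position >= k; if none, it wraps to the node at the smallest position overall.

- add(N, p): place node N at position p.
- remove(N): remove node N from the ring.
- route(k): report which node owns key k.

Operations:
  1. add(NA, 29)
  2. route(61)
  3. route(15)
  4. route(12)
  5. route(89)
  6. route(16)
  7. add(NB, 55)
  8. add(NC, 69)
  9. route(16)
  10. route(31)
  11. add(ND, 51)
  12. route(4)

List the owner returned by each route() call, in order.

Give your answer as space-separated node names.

Answer: NA NA NA NA NA NA NB NA

Derivation:
Op 1: add NA@29 -> ring=[29:NA]
Op 2: route key 61: none >= 61, wrap to smallest pos 29 -> NA
Op 3: route key 15: smallest pos >= 15 is 29 -> NA
Op 4: route key 12: smallest pos >= 12 is 29 -> NA
Op 5: route key 89: none >= 89, wrap to smallest pos 29 -> NA
Op 6: route key 16: smallest pos >= 16 is 29 -> NA
Op 7: add NB@55 -> ring=[29:NA,55:NB]
Op 8: add NC@69 -> ring=[29:NA,55:NB,69:NC]
Op 9: route key 16: smallest pos >= 16 is 29 -> NA
Op 10: route key 31: smallest pos >= 31 is 55 -> NB
Op 11: add ND@51 -> ring=[29:NA,51:ND,55:NB,69:NC]
Op 12: route key 4: smallest pos >= 4 is 29 -> NA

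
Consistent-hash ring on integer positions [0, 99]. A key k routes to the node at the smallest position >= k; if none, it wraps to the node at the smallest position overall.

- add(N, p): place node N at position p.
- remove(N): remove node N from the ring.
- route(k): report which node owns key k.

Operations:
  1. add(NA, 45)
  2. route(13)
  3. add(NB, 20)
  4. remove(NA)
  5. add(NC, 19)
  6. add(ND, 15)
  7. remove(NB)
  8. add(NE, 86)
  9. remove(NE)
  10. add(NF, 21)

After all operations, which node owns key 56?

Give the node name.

Op 1: add NA@45 -> ring=[45:NA]
Op 2: route key 13: smallest pos >= 13 is 45 -> NA
Op 3: add NB@20 -> ring=[20:NB,45:NA]
Op 4: remove NA -> ring=[20:NB]
Op 5: add NC@19 -> ring=[19:NC,20:NB]
Op 6: add ND@15 -> ring=[15:ND,19:NC,20:NB]
Op 7: remove NB -> ring=[15:ND,19:NC]
Op 8: add NE@86 -> ring=[15:ND,19:NC,86:NE]
Op 9: remove NE -> ring=[15:ND,19:NC]
Op 10: add NF@21 -> ring=[15:ND,19:NC,21:NF]
Final route key 56: none >= 56, wrap to smallest pos 15 -> ND

Answer: ND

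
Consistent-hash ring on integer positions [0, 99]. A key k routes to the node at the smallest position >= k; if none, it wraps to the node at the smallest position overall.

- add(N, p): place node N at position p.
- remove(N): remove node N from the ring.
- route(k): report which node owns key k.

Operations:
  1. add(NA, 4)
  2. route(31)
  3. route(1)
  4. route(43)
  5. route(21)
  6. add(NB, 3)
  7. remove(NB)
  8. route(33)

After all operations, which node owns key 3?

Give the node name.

Answer: NA

Derivation:
Op 1: add NA@4 -> ring=[4:NA]
Op 2: route key 31: none >= 31, wrap to smallest pos 4 -> NA
Op 3: route key 1: smallest pos >= 1 is 4 -> NA
Op 4: route key 43: none >= 43, wrap to smallest pos 4 -> NA
Op 5: route key 21: none >= 21, wrap to smallest pos 4 -> NA
Op 6: add NB@3 -> ring=[3:NB,4:NA]
Op 7: remove NB -> ring=[4:NA]
Op 8: route key 33: none >= 33, wrap to smallest pos 4 -> NA
Final route key 3: smallest pos >= 3 is 4 -> NA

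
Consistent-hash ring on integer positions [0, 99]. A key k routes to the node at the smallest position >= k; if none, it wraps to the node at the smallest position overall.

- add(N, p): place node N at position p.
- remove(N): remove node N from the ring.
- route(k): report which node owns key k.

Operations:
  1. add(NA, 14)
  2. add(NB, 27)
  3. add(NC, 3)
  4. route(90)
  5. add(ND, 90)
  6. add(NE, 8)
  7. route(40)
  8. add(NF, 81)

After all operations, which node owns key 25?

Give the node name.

Op 1: add NA@14 -> ring=[14:NA]
Op 2: add NB@27 -> ring=[14:NA,27:NB]
Op 3: add NC@3 -> ring=[3:NC,14:NA,27:NB]
Op 4: route key 90: none >= 90, wrap to smallest pos 3 -> NC
Op 5: add ND@90 -> ring=[3:NC,14:NA,27:NB,90:ND]
Op 6: add NE@8 -> ring=[3:NC,8:NE,14:NA,27:NB,90:ND]
Op 7: route key 40: smallest pos >= 40 is 90 -> ND
Op 8: add NF@81 -> ring=[3:NC,8:NE,14:NA,27:NB,81:NF,90:ND]
Final route key 25: smallest pos >= 25 is 27 -> NB

Answer: NB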